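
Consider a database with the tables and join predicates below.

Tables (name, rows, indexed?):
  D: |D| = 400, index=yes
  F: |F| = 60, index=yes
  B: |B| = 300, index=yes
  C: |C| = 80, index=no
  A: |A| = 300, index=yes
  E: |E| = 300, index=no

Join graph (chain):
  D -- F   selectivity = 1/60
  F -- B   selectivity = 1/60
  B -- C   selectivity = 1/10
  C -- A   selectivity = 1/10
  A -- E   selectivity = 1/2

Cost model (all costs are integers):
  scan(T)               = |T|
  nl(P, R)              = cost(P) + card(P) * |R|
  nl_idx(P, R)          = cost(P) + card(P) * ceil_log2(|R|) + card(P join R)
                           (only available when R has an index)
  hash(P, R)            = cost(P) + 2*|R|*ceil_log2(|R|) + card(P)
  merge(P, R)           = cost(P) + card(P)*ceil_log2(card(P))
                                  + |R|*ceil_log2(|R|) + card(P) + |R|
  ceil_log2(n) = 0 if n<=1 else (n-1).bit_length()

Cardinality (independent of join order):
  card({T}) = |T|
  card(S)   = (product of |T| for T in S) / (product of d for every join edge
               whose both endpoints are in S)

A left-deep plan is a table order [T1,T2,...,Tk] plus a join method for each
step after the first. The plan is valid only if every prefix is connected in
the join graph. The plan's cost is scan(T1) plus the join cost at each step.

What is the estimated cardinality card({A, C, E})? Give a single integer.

Tables in S: A(300), C(80), E(300)
Edges inside S: C-A(d=10), A-E(d=2)
numerator = 300 * 80 * 300 = 7200000
denominator = 10 * 2 = 20
card(S) = 7200000 / 20 = 360000

360000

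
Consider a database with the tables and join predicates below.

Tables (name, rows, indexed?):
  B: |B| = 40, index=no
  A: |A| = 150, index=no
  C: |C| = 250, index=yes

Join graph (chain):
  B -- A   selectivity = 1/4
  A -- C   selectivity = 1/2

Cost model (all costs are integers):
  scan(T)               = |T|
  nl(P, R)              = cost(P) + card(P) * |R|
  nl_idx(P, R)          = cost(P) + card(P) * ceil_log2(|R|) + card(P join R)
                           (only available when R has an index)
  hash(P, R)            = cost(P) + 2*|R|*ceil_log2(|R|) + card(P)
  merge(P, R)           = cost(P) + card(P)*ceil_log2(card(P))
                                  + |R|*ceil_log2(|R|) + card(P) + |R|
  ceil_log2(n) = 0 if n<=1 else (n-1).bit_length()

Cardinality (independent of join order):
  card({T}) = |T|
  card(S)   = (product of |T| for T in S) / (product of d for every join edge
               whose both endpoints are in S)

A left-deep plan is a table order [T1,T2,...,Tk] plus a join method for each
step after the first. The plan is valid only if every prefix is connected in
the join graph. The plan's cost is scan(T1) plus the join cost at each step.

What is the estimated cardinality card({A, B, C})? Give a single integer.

187500

Tables in S: A(150), B(40), C(250)
Edges inside S: B-A(d=4), A-C(d=2)
numerator = 150 * 40 * 250 = 1500000
denominator = 4 * 2 = 8
card(S) = 1500000 / 8 = 187500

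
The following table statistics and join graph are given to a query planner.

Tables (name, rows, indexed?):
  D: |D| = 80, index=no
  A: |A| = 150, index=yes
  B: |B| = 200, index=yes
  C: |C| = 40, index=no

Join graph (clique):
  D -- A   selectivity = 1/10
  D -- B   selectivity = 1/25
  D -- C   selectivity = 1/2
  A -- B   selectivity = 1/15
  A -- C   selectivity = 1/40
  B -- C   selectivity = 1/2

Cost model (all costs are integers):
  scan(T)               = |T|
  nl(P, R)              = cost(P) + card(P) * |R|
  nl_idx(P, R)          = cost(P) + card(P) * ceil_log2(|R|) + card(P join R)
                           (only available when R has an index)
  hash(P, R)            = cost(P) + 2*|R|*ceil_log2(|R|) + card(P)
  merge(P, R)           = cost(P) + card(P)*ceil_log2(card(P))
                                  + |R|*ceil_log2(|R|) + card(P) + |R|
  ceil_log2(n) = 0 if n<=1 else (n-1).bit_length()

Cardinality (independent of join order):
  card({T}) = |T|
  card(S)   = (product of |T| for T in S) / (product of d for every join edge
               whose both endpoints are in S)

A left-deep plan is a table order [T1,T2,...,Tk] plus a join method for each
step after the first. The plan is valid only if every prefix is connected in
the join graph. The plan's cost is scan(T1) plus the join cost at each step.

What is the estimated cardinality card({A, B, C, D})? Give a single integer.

Tables in S: A(150), B(200), C(40), D(80)
Edges inside S: D-A(d=10), D-B(d=25), D-C(d=2), A-B(d=15), A-C(d=40), B-C(d=2)
numerator = 150 * 200 * 40 * 80 = 96000000
denominator = 10 * 25 * 2 * 15 * 40 * 2 = 600000
card(S) = 96000000 / 600000 = 160

160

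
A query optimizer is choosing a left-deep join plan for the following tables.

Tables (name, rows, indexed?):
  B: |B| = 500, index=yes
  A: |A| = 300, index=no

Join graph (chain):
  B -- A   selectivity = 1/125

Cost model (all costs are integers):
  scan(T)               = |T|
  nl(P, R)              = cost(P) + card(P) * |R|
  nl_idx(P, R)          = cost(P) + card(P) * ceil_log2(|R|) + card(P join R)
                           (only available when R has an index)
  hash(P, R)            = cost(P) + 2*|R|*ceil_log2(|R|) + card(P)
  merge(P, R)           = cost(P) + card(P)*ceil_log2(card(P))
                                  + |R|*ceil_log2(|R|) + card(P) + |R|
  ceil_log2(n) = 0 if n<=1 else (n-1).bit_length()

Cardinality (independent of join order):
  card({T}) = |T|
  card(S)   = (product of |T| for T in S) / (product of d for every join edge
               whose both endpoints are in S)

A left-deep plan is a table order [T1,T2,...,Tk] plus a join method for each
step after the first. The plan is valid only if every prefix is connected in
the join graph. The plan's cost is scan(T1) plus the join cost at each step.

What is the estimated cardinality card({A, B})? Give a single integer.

1200

Tables in S: A(300), B(500)
Edges inside S: B-A(d=125)
numerator = 300 * 500 = 150000
denominator = 125 = 125
card(S) = 150000 / 125 = 1200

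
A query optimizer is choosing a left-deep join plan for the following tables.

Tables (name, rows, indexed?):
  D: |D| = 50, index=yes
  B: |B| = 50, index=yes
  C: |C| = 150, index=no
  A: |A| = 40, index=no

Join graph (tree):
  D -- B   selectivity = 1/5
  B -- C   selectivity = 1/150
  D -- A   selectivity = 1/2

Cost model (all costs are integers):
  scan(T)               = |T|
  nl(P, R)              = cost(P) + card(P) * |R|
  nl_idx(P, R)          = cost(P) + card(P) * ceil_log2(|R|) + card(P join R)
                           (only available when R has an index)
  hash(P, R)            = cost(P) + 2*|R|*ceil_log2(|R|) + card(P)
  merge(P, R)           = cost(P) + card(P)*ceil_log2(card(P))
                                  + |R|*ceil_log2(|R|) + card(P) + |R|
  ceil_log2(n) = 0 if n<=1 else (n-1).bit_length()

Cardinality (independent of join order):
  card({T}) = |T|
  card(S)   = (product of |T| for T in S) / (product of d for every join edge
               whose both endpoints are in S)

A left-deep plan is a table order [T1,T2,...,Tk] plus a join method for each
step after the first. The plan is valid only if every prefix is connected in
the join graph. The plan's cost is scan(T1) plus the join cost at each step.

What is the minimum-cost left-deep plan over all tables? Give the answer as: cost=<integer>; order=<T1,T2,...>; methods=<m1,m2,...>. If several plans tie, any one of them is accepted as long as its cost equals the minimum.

cost=2530; order=C,B,D,A; methods=hash,hash,hash

Selinger DP (subsets sized 1..n):
  {D}: scan cost=50, card=50
  {B}: scan cost=50, card=50
  {C}: scan cost=150, card=150
  {A}: scan cost=40, card=40
  {BD}: card=500; try (D,hash)→700, (B,hash)→700, (D,merge)→750, (B,merge)→750, (D,nl_idx)→850, (B,nl_idx)→850 …(+2); best=700 via (D,hash)
  {AD}: card=1000; try (A,hash)→580, (D,merge)→670, (D,hash)→680, (A,merge)→680, (D,nl_idx)→1280, (D,nl)→2040 …(+1); best=580 via (A,hash)
  {BC}: card=50; try (B,hash)→900, (B,nl_idx)→1100, (C,merge)→1750, (B,merge)→1850, (C,hash)→2500, (C,nl)→7550 …(+1); best=900 via (B,hash)
  {BCD}: card=500; try (D,hash)→1550, (D,merge)→1600, (D,nl_idx)→1700, (D,nl)→3400, (C,hash)→3600, (C,merge)→7050 …(+1); best=1550 via (D,hash)
  {ABD}: card=10000; try (A,hash)→1680, (B,hash)→2180, (A,merge)→5980, (B,merge)→11930, (B,nl_idx)→16580, (A,nl)→20700 …(+1); best=1680 via (A,hash)
  {ABCD}: card=10000; try (A,hash)→2530, (A,merge)→6830, (C,hash)→14080, (A,nl)→21550, (C,merge)→153030, (C,nl)→1501680; best=2530 via (A,hash)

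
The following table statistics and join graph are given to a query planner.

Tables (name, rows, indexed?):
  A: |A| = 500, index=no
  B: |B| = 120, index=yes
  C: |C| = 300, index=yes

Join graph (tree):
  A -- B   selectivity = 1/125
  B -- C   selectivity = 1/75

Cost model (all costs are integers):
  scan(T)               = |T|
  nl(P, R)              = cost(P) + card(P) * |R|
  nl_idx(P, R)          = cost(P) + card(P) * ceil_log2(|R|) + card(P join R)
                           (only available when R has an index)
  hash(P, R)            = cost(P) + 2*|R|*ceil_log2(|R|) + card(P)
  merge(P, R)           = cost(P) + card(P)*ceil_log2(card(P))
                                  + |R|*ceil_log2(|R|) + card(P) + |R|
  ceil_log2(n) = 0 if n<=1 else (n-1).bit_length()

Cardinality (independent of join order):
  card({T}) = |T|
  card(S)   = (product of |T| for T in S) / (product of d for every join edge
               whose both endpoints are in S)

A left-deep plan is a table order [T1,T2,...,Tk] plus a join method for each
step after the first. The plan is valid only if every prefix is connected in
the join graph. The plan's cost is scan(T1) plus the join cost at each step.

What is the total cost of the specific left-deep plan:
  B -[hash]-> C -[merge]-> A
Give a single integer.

15440

step 1: scan B: cost=120, card=120
step 2: join C via hash
    card(P join C) = 120*300/(75) = 480
    cost = 120 + 2*300*9 + 120 = 5640
step 3: join A via merge
    card(P join A) = 480*500/(125) = 1920
    cost = 5640 + 480*9 + 500*9 + 480 + 500 = 15440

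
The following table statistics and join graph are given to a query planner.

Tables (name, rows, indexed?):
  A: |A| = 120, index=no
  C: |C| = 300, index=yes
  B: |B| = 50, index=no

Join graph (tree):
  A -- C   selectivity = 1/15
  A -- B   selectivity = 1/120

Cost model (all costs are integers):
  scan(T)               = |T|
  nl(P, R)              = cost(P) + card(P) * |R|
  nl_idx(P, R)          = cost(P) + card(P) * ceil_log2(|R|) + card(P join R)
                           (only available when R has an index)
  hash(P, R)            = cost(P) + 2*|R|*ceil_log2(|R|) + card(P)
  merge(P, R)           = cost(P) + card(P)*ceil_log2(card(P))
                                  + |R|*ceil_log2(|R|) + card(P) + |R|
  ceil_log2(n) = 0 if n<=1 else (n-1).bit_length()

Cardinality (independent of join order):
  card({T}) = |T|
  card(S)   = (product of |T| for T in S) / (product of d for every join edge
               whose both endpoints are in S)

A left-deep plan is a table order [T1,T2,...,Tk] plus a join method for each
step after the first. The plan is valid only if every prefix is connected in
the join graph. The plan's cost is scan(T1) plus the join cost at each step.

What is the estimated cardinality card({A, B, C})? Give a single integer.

1000

Tables in S: A(120), B(50), C(300)
Edges inside S: A-C(d=15), A-B(d=120)
numerator = 120 * 50 * 300 = 1800000
denominator = 15 * 120 = 1800
card(S) = 1800000 / 1800 = 1000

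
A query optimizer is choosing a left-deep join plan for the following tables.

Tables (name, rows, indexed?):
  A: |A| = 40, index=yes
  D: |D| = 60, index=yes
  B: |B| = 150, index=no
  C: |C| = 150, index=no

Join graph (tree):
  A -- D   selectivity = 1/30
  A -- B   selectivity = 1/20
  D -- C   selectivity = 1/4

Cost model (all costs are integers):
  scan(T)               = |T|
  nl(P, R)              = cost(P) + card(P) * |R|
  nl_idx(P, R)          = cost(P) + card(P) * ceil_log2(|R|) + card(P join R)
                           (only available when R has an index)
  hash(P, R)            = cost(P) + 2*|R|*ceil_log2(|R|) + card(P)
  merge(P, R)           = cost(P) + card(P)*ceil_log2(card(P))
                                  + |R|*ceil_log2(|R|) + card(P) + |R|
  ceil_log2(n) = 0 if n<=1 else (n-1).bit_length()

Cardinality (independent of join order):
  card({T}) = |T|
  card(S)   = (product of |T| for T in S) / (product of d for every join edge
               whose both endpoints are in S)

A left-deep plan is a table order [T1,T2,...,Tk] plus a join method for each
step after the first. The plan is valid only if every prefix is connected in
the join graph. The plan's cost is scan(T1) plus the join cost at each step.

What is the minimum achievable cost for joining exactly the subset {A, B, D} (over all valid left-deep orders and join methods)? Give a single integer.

Selinger DP over subsets of {A,B,D}:
  {A}: scan cost=40, card=40
  {D}: scan cost=60, card=60
  {B}: scan cost=150, card=150
  {AD}: card=80; try (D,nl_idx)→360, (A,nl_idx)→500, (A,hash)→600, (D,merge)→740, (A,merge)→760, (D,hash)→800 …(+2); best=360 via (D,nl_idx)
  {AB}: card=300; try (A,hash)→780, (A,nl_idx)→1350, (B,merge)→1670, (A,merge)→1780, (B,hash)→2480, (B,nl)→6040 …(+1); best=780 via (A,hash)
  {ABD}: card=600; try (D,hash)→1800, (B,merge)→2350, (B,hash)→2840, (D,nl_idx)→3180, (D,merge)→4200, (B,nl)→12360 …(+1); best=1800 via (D,hash)

1800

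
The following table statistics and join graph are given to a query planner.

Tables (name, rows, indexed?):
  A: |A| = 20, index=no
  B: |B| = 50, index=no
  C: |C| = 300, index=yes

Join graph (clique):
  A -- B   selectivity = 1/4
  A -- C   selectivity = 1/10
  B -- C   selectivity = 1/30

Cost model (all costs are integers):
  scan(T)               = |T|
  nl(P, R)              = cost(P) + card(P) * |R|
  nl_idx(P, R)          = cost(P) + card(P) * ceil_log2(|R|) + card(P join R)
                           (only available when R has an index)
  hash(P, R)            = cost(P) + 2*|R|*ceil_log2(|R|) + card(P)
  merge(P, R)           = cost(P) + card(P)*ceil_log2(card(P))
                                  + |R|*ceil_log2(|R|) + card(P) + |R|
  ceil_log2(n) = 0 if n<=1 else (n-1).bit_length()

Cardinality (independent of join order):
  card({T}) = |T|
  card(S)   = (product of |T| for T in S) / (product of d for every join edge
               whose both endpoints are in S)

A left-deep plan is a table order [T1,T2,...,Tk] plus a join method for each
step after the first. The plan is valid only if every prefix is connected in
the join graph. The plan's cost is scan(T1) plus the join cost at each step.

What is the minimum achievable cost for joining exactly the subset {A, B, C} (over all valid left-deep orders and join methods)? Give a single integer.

1700

Selinger DP over subsets of {A,B,C}:
  {A}: scan cost=20, card=20
  {B}: scan cost=50, card=50
  {C}: scan cost=300, card=300
  {AB}: card=250; try (A,hash)→300, (B,merge)→490, (A,merge)→520, (B,hash)→640, (B,nl)→1020, (A,nl)→1050; best=300 via (A,hash)
  {AC}: card=600; try (C,nl_idx)→800, (A,hash)→800, (C,merge)→3140, (A,merge)→3420, (C,hash)→5440, (C,nl)→6020 …(+1); best=800 via (C,nl_idx)
  {BC}: card=500; try (C,nl_idx)→1000, (B,hash)→1200, (C,merge)→3400, (B,merge)→3650, (C,hash)→5500, (C,nl)→15050 …(+1); best=1000 via (C,nl_idx)
  {ABC}: card=250; try (A,hash)→1700, (B,hash)→2000, (C,nl_idx)→2800, (C,merge)→5550, (C,hash)→5950, (A,merge)→6120 …(+4); best=1700 via (A,hash)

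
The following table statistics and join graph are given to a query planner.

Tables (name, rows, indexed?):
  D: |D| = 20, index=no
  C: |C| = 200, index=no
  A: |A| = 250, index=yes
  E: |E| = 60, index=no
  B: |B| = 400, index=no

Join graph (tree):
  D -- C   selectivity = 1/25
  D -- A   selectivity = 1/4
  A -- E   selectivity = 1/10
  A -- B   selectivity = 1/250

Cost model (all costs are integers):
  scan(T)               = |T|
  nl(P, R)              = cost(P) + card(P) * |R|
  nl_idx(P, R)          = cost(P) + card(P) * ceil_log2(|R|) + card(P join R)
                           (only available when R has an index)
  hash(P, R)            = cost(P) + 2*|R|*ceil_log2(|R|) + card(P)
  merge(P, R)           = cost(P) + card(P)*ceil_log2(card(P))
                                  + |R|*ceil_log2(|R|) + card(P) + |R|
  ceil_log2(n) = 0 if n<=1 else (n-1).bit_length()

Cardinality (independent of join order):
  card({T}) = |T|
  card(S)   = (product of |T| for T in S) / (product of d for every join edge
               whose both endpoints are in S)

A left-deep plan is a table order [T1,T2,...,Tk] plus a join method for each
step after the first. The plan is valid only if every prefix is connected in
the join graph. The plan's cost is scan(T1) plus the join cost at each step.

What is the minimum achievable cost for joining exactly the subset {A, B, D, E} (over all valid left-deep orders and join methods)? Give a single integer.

7320

Selinger DP over subsets of {A,B,D,E}:
  {D}: scan cost=20, card=20
  {A}: scan cost=250, card=250
  {E}: scan cost=60, card=60
  {B}: scan cost=400, card=400
  {AD}: card=1250; try (D,hash)→700, (A,nl_idx)→1430, (A,merge)→2390, (D,merge)→2620, (A,hash)→4040, (A,nl)→5020 …(+1); best=700 via (D,hash)
  {AE}: card=1500; try (E,hash)→1220, (A,nl_idx)→2040, (A,merge)→2730, (E,merge)→2920, (A,hash)→4120, (A,nl)→15060 …(+1); best=1220 via (E,hash)
  {AB}: card=400; try (A,nl_idx)→4000, (A,hash)→4800, (B,merge)→6500, (A,merge)→6650, (B,hash)→7700, (B,nl)→100250 …(+1); best=4000 via (A,nl_idx)
  {ADE}: card=7500; try (E,hash)→2670, (D,hash)→2920, (E,merge)→16120, (D,merge)→19340, (D,nl)→31220, (E,nl)→75700; best=2670 via (E,hash)
  {ABD}: card=2000; try (D,hash)→4600, (D,merge)→8120, (B,hash)→9150, (D,nl)→12000, (B,merge)→19700, (B,nl)→500700; best=4600 via (D,hash)
  {ABE}: card=2400; try (E,hash)→5120, (E,merge)→8420, (B,hash)→9920, (B,merge)→23220, (E,nl)→28000, (B,nl)→601220; best=5120 via (E,hash)
  {ABDE}: card=12000; try (E,hash)→7320, (D,hash)→7720, (B,hash)→17370, (E,merge)→29020, (D,merge)→36440, (D,nl)→53120 …(+3); best=7320 via (E,hash)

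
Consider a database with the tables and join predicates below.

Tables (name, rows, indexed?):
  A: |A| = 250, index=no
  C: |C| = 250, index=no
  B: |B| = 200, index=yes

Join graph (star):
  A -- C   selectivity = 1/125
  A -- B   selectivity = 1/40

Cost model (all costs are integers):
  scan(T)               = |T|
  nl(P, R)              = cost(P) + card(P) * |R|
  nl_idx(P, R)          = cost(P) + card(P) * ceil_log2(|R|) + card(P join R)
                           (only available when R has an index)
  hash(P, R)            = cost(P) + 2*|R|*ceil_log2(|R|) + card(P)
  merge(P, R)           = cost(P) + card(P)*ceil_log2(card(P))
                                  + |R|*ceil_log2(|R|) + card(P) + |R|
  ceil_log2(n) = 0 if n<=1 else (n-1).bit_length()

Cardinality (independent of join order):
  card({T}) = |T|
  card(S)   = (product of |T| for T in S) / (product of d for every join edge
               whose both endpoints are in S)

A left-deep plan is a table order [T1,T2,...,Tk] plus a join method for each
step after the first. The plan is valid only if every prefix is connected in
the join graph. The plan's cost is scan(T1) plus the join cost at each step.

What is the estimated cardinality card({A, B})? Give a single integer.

Tables in S: A(250), B(200)
Edges inside S: A-B(d=40)
numerator = 250 * 200 = 50000
denominator = 40 = 40
card(S) = 50000 / 40 = 1250

1250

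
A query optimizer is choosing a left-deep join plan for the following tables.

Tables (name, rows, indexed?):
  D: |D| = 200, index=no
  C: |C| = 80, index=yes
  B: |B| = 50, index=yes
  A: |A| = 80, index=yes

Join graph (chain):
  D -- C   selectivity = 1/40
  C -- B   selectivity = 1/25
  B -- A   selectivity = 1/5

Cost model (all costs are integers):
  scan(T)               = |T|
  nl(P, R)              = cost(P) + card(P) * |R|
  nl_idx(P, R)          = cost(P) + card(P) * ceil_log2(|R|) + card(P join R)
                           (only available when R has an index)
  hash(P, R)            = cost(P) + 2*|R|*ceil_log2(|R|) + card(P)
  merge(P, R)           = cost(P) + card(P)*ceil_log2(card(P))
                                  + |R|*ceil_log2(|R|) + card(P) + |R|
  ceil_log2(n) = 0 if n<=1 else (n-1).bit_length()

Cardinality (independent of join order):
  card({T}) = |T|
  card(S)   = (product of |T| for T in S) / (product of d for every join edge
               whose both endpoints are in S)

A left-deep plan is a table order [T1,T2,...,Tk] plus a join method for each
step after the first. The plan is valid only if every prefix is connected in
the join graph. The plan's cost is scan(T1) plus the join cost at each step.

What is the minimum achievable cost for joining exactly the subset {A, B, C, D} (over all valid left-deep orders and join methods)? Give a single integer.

Selinger DP over subsets of {A,B,C,D}:
  {D}: scan cost=200, card=200
  {C}: scan cost=80, card=80
  {B}: scan cost=50, card=50
  {A}: scan cost=80, card=80
  {CD}: card=400; try (C,hash)→1520, (C,nl_idx)→2000, (D,merge)→2520, (C,merge)→2640, (D,hash)→3360, (D,nl)→16080 …(+1); best=1520 via (C,hash)
  {BC}: card=160; try (C,nl_idx)→560, (B,nl_idx)→720, (B,hash)→760, (C,merge)→1040, (B,merge)→1070, (C,hash)→1220 …(+2); best=560 via (C,nl_idx)
  {AB}: card=800; try (B,hash)→760, (A,merge)→1040, (B,merge)→1070, (A,nl_idx)→1200, (A,hash)→1220, (B,nl_idx)→1360 …(+2); best=760 via (B,hash)
  {BCD}: card=800; try (B,hash)→2520, (D,merge)→3800, (D,hash)→3920, (B,nl_idx)→4720, (B,merge)→5870, (B,nl)→21520 …(+1); best=2520 via (B,hash)
  {ABC}: card=2560; try (A,hash)→1840, (A,merge)→2640, (C,hash)→2680, (A,nl_idx)→4240, (C,nl_idx)→8920, (C,merge)→10200 …(+2); best=1840 via (A,hash)
  {ABCD}: card=12800; try (A,hash)→4440, (D,hash)→7600, (A,merge)→11960, (A,nl_idx)→20920, (D,merge)→36920, (A,nl)→66520 …(+1); best=4440 via (A,hash)

4440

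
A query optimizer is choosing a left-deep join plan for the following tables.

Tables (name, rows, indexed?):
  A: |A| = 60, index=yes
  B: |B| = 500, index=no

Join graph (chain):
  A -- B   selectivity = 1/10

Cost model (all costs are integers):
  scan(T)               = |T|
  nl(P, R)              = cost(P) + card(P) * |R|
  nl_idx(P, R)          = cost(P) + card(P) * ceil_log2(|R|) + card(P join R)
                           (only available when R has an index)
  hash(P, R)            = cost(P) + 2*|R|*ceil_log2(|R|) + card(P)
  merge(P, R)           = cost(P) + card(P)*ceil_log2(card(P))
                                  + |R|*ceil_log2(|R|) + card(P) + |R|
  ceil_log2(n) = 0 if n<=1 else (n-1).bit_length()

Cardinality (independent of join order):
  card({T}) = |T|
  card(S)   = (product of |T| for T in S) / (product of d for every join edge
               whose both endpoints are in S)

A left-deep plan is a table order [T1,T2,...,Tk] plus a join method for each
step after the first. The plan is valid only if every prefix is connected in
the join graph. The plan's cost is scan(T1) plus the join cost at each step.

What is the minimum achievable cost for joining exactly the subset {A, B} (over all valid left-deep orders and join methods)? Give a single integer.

1720

Selinger DP over subsets of {A,B}:
  {A}: scan cost=60, card=60
  {B}: scan cost=500, card=500
  {AB}: card=3000; try (A,hash)→1720, (B,merge)→5480, (A,merge)→5920, (A,nl_idx)→6500, (B,hash)→9120, (B,nl)→30060 …(+1); best=1720 via (A,hash)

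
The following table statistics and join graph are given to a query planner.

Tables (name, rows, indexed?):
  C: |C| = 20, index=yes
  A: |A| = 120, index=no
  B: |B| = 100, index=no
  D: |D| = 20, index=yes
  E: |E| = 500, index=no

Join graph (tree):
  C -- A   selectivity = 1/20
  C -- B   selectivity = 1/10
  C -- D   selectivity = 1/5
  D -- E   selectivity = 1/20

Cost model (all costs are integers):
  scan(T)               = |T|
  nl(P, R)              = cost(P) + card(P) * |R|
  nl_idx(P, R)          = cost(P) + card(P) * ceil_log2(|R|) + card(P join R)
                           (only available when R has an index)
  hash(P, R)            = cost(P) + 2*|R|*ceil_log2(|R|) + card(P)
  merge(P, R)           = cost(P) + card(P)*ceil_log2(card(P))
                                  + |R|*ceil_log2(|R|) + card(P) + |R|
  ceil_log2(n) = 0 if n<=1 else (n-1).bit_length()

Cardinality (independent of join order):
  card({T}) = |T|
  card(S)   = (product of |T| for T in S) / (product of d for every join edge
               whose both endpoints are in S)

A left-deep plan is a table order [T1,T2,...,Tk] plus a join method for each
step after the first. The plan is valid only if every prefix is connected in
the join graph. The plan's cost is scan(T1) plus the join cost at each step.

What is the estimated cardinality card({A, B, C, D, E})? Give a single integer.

Tables in S: A(120), B(100), C(20), D(20), E(500)
Edges inside S: C-A(d=20), C-B(d=10), C-D(d=5), D-E(d=20)
numerator = 120 * 100 * 20 * 20 * 500 = 2400000000
denominator = 20 * 10 * 5 * 20 = 20000
card(S) = 2400000000 / 20000 = 120000

120000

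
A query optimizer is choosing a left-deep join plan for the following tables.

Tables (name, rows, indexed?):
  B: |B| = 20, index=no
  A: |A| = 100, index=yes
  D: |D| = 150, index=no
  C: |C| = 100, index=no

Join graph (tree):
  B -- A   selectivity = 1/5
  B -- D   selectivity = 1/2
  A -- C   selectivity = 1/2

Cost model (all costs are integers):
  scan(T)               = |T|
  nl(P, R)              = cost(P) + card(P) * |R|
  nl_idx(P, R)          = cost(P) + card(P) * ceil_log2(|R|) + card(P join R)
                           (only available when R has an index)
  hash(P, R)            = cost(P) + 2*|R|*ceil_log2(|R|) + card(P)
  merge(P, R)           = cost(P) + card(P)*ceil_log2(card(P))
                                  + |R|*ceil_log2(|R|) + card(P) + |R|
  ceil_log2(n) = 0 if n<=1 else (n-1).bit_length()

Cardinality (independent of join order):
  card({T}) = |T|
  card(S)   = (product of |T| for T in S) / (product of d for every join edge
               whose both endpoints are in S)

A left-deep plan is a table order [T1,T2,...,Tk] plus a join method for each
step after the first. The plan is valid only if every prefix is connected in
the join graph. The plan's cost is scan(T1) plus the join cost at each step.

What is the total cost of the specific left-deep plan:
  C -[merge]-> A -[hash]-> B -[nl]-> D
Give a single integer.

step 1: scan C: cost=100, card=100
step 2: join A via merge
    card(P join A) = 100*100/(2) = 5000
    cost = 100 + 100*7 + 100*7 + 100 + 100 = 1700
step 3: join B via hash
    card(P join B) = 5000*20/(5) = 20000
    cost = 1700 + 2*20*5 + 5000 = 6900
step 4: join D via nl
    card(P join D) = 20000*150/(2) = 1500000
    cost = 6900 + 20000*150 = 3006900

3006900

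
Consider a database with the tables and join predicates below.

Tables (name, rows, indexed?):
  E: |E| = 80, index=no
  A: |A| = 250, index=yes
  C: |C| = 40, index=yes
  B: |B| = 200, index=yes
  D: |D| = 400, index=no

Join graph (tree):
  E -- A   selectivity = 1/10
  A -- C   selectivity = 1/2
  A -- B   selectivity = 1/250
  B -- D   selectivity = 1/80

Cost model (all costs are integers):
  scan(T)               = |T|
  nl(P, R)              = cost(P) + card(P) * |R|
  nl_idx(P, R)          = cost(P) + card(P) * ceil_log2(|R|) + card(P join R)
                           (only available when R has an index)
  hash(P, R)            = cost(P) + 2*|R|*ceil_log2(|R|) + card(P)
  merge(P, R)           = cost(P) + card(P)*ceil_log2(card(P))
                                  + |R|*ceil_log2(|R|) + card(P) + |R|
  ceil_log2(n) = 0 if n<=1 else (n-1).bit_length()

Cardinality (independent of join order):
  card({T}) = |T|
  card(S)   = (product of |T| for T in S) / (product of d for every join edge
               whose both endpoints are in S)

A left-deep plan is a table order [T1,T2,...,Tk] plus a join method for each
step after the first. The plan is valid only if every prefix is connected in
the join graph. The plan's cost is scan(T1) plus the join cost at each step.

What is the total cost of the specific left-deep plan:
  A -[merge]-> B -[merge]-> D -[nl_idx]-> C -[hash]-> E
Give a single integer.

step 1: scan A: cost=250, card=250
step 2: join B via merge
    card(P join B) = 250*200/(250) = 200
    cost = 250 + 250*8 + 200*8 + 250 + 200 = 4300
step 3: join D via merge
    card(P join D) = 200*400/(80) = 1000
    cost = 4300 + 200*8 + 400*9 + 200 + 400 = 10100
step 4: join C via nl_idx
    card(P join C) = 1000*40/(2) = 20000
    cost = 10100 + 1000*6 + 20000 = 36100
step 5: join E via hash
    card(P join E) = 20000*80/(10) = 160000
    cost = 36100 + 2*80*7 + 20000 = 57220

57220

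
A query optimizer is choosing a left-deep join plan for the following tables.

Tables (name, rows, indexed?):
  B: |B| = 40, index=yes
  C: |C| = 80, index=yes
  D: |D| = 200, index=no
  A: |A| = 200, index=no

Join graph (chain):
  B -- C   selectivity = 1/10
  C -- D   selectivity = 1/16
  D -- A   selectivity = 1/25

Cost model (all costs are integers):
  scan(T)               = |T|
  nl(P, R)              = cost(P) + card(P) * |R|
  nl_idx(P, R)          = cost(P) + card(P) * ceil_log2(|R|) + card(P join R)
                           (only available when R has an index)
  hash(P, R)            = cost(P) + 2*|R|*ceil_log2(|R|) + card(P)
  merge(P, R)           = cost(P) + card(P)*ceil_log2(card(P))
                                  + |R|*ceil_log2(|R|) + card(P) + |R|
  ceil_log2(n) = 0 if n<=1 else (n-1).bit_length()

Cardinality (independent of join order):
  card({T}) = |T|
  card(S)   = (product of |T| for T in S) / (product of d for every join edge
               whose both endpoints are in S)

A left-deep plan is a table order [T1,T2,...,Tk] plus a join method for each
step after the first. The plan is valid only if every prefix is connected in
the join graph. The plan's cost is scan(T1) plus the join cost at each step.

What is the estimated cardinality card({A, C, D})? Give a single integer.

Tables in S: A(200), C(80), D(200)
Edges inside S: C-D(d=16), D-A(d=25)
numerator = 200 * 80 * 200 = 3200000
denominator = 16 * 25 = 400
card(S) = 3200000 / 400 = 8000

8000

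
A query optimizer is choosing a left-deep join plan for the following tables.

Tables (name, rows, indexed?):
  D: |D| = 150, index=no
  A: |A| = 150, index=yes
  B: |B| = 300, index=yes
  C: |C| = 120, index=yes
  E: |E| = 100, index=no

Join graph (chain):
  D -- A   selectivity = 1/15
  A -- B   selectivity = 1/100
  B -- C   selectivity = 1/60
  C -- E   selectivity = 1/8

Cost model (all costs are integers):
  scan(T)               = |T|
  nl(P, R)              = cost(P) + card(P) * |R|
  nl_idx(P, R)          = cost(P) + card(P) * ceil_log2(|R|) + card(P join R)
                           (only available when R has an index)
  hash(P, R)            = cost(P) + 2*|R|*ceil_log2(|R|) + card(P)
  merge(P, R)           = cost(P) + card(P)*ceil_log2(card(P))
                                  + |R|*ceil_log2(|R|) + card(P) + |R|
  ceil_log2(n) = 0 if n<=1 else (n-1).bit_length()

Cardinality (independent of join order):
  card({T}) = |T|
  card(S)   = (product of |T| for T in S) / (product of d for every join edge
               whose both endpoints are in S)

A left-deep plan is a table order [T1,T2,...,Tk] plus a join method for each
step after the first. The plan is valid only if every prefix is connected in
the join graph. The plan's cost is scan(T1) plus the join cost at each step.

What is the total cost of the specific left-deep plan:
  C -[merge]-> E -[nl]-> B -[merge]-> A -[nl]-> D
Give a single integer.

2245730

step 1: scan C: cost=120, card=120
step 2: join E via merge
    card(P join E) = 120*100/(8) = 1500
    cost = 120 + 120*7 + 100*7 + 120 + 100 = 1880
step 3: join B via nl
    card(P join B) = 1500*300/(60) = 7500
    cost = 1880 + 1500*300 = 451880
step 4: join A via merge
    card(P join A) = 7500*150/(100) = 11250
    cost = 451880 + 7500*13 + 150*8 + 7500 + 150 = 558230
step 5: join D via nl
    card(P join D) = 11250*150/(15) = 112500
    cost = 558230 + 11250*150 = 2245730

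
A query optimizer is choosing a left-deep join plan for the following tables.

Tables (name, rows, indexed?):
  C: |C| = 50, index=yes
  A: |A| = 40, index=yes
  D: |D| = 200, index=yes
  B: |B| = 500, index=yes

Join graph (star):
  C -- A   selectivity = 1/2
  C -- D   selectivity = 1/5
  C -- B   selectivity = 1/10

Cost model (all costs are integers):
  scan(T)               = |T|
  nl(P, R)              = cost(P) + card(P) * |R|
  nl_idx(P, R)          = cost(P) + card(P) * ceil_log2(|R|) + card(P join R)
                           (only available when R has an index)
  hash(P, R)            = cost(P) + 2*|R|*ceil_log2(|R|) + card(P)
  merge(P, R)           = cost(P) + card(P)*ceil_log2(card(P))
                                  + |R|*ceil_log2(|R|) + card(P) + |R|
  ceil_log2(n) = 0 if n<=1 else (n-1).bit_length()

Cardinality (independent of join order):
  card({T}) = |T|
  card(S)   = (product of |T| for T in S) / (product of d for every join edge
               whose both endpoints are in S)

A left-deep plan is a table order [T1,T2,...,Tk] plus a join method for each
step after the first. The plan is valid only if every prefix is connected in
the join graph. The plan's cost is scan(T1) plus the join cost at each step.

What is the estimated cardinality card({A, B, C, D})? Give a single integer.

2000000

Tables in S: A(40), B(500), C(50), D(200)
Edges inside S: C-A(d=2), C-D(d=5), C-B(d=10)
numerator = 40 * 500 * 50 * 200 = 200000000
denominator = 2 * 5 * 10 = 100
card(S) = 200000000 / 100 = 2000000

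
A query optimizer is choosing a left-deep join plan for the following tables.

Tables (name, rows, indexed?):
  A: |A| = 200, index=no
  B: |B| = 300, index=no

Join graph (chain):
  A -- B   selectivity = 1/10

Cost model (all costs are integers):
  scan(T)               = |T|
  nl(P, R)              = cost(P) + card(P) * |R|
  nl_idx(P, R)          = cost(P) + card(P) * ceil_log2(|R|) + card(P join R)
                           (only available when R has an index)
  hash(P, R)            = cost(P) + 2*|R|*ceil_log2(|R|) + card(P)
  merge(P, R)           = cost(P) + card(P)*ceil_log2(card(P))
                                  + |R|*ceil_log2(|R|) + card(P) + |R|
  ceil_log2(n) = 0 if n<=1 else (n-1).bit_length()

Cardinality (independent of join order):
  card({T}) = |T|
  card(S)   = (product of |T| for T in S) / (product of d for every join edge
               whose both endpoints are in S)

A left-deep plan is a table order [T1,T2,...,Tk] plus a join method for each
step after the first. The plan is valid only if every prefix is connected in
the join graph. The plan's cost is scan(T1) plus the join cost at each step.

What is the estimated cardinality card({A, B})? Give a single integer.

Tables in S: A(200), B(300)
Edges inside S: A-B(d=10)
numerator = 200 * 300 = 60000
denominator = 10 = 10
card(S) = 60000 / 10 = 6000

6000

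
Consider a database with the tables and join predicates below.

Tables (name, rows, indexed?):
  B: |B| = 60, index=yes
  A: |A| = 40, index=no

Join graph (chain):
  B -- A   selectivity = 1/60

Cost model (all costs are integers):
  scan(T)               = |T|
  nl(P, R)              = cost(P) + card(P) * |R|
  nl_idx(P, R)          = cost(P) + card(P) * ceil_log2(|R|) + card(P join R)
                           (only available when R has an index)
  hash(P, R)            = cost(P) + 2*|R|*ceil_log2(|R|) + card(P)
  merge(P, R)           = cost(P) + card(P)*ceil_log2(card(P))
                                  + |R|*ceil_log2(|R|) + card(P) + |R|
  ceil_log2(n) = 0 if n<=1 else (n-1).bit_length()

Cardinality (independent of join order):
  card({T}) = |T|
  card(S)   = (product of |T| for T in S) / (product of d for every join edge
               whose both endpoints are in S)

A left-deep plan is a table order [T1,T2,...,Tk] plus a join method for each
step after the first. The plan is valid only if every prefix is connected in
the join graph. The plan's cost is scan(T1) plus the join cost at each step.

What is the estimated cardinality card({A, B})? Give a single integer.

Tables in S: A(40), B(60)
Edges inside S: B-A(d=60)
numerator = 40 * 60 = 2400
denominator = 60 = 60
card(S) = 2400 / 60 = 40

40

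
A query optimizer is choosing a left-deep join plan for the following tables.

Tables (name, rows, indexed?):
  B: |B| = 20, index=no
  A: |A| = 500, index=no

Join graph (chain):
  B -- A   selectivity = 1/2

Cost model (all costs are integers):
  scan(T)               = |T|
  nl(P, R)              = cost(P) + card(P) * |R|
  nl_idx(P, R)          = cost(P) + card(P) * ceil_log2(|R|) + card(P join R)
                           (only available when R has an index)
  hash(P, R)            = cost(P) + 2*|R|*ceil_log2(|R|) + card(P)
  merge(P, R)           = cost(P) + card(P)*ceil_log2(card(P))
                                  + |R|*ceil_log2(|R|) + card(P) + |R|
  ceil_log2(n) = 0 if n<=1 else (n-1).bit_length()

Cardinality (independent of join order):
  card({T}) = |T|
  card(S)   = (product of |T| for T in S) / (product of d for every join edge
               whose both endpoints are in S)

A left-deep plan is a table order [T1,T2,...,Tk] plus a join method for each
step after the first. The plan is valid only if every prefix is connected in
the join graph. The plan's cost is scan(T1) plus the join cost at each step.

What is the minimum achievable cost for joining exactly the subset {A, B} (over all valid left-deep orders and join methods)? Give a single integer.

Selinger DP over subsets of {A,B}:
  {B}: scan cost=20, card=20
  {A}: scan cost=500, card=500
  {AB}: card=5000; try (B,hash)→1200, (A,merge)→5140, (B,merge)→5620, (A,hash)→9040, (A,nl)→10020, (B,nl)→10500; best=1200 via (B,hash)

1200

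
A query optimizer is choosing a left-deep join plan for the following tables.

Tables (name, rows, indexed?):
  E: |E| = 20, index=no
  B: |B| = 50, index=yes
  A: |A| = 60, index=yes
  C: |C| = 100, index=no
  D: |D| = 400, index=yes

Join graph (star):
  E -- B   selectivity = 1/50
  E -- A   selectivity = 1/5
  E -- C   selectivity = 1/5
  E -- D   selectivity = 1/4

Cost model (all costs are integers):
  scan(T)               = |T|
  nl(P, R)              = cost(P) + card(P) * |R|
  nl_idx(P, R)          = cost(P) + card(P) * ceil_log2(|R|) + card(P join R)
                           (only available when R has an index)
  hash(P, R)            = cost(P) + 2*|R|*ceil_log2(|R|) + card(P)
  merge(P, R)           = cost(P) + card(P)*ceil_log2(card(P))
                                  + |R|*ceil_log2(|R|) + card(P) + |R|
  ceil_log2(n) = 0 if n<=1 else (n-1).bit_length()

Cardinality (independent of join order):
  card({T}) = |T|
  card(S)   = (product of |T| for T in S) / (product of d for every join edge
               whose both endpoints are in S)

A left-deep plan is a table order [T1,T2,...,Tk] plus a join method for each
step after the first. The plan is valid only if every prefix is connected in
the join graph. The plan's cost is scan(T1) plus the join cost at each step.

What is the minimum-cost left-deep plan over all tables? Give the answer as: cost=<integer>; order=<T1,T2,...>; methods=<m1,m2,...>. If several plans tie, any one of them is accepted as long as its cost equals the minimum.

cost=14160; order=E,B,A,C,D; methods=nl_idx,nl_idx,hash,hash

Selinger DP (subsets sized 1..n):
  {E}: scan cost=20, card=20
  {B}: scan cost=50, card=50
  {A}: scan cost=60, card=60
  {C}: scan cost=100, card=100
  {D}: scan cost=400, card=400
  {BE}: card=20; try (B,nl_idx)→160, (E,hash)→300, (B,merge)→490, (E,merge)→520, (B,hash)→640, (B,nl)→1020 …(+1); best=160 via (B,nl_idx)
  {AE}: card=240; try (E,hash)→320, (A,nl_idx)→380, (A,merge)→560, (E,merge)→600, (A,hash)→760, (A,nl)→1220 …(+1); best=320 via (E,hash)
  {CE}: card=400; try (E,hash)→400, (C,merge)→940, (E,merge)→1020, (C,hash)→1440, (C,nl)→2020, (E,nl)→2100; best=400 via (E,hash)
  {DE}: card=2000; try (E,hash)→1000, (D,nl_idx)→2200, (D,merge)→4140, (E,merge)→4520, (D,hash)→7240, (D,nl)→8020 …(+1); best=1000 via (E,hash)
  {ABE}: card=240; try (A,nl_idx)→520, (A,merge)→700, (A,hash)→900, (B,hash)→1160, (A,nl)→1360, (B,nl_idx)→2000 …(+2); best=520 via (A,nl_idx)
  {BCE}: card=400; try (C,merge)→1080, (B,hash)→1400, (C,hash)→1580, (C,nl)→2160, (B,nl_idx)→3200, (B,merge)→4750 …(+1); best=1080 via (C,merge)
  {BDE}: card=2000; try (D,nl_idx)→2340, (B,hash)→3600, (D,merge)→4280, (D,hash)→7380, (D,nl)→8160, (B,nl_idx)→15000 …(+2); best=2340 via (D,nl_idx)
  {ACE}: card=4800; try (A,hash)→1520, (C,hash)→1960, (C,merge)→3280, (A,merge)→4820, (A,nl_idx)→7600, (C,nl)→24320 …(+1); best=1520 via (A,hash)
  {ADE}: card=24000; try (A,hash)→3720, (D,merge)→6480, (D,hash)→7760, (A,merge)→25420, (D,nl_idx)→26480, (A,nl_idx)→37000 …(+2); best=3720 via (A,hash)
  {CDE}: card=40000; try (C,hash)→4400, (D,hash)→8000, (D,merge)→8400, (C,merge)→25800, (D,nl_idx)→44000, (D,nl)→160400 …(+1); best=4400 via (C,hash)
  {ABCE}: card=4800; try (C,hash)→2160, (A,hash)→2200, (C,merge)→3480, (A,merge)→5500, (B,hash)→6920, (A,nl_idx)→8280 …(+5); best=2160 via (C,hash)
  {ABDE}: card=24000; try (A,hash)→5060, (D,merge)→6680, (D,hash)→7960, (D,nl_idx)→26680, (A,merge)→26760, (B,hash)→28320 …(+6); best=5060 via (A,hash)
  {BCDE}: card=40000; try (C,hash)→5740, (D,hash)→8680, (D,merge)→9080, (C,merge)→27140, (D,nl_idx)→44680, (B,hash)→45000 …(+5); best=5740 via (C,hash)
  {ACDE}: card=480000; try (D,hash)→13520, (C,hash)→29120, (A,hash)→45120, (D,merge)→72720, (C,merge)→388520, (D,nl_idx)→524720 …(+5); best=13520 via (D,hash)
  {ABCDE}: card=480000; try (D,hash)→14160, (C,hash)→30460, (A,hash)→46460, (D,merge)→73360, (C,merge)→389860, (B,hash)→494120 …(+9); best=14160 via (D,hash)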